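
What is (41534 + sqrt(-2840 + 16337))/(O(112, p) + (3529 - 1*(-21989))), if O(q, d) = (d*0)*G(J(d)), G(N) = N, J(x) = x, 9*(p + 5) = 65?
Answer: 20767/12759 + sqrt(13497)/25518 ≈ 1.6322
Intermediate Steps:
p = 20/9 (p = -5 + (1/9)*65 = -5 + 65/9 = 20/9 ≈ 2.2222)
O(q, d) = 0 (O(q, d) = (d*0)*d = 0*d = 0)
(41534 + sqrt(-2840 + 16337))/(O(112, p) + (3529 - 1*(-21989))) = (41534 + sqrt(-2840 + 16337))/(0 + (3529 - 1*(-21989))) = (41534 + sqrt(13497))/(0 + (3529 + 21989)) = (41534 + sqrt(13497))/(0 + 25518) = (41534 + sqrt(13497))/25518 = (41534 + sqrt(13497))*(1/25518) = 20767/12759 + sqrt(13497)/25518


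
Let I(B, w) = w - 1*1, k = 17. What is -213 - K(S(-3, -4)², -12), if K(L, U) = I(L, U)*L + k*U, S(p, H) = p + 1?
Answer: 43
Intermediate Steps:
S(p, H) = 1 + p
I(B, w) = -1 + w (I(B, w) = w - 1 = -1 + w)
K(L, U) = 17*U + L*(-1 + U) (K(L, U) = (-1 + U)*L + 17*U = L*(-1 + U) + 17*U = 17*U + L*(-1 + U))
-213 - K(S(-3, -4)², -12) = -213 - (17*(-12) + (1 - 3)²*(-1 - 12)) = -213 - (-204 + (-2)²*(-13)) = -213 - (-204 + 4*(-13)) = -213 - (-204 - 52) = -213 - 1*(-256) = -213 + 256 = 43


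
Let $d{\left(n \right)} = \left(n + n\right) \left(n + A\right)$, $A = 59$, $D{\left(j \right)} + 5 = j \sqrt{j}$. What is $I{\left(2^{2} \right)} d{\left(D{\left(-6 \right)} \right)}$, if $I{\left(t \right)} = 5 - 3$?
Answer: $-1944 - 1176 i \sqrt{6} \approx -1944.0 - 2880.6 i$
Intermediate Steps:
$D{\left(j \right)} = -5 + j^{\frac{3}{2}}$ ($D{\left(j \right)} = -5 + j \sqrt{j} = -5 + j^{\frac{3}{2}}$)
$d{\left(n \right)} = 2 n \left(59 + n\right)$ ($d{\left(n \right)} = \left(n + n\right) \left(n + 59\right) = 2 n \left(59 + n\right)$)
$I{\left(t \right)} = 2$
$I{\left(2^{2} \right)} d{\left(D{\left(-6 \right)} \right)} = 2 \cdot 2 \left(-5 + \left(-6\right)^{\frac{3}{2}}\right) \left(59 - \left(5 - \left(-6\right)^{\frac{3}{2}}\right)\right) = 2 \cdot 2 \left(-5 - 6 i \sqrt{6}\right) \left(59 - \left(5 + 6 i \sqrt{6}\right)\right) = 2 \cdot 2 \left(-5 - 6 i \sqrt{6}\right) \left(54 - 6 i \sqrt{6}\right) = 4 \left(-5 - 6 i \sqrt{6}\right) \left(54 - 6 i \sqrt{6}\right)$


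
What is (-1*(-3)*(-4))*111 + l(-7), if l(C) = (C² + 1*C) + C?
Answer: -1297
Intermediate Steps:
l(C) = C² + 2*C (l(C) = (C² + C) + C = (C + C²) + C = C² + 2*C)
(-1*(-3)*(-4))*111 + l(-7) = (-1*(-3)*(-4))*111 - 7*(2 - 7) = (3*(-4))*111 - 7*(-5) = -12*111 + 35 = -1332 + 35 = -1297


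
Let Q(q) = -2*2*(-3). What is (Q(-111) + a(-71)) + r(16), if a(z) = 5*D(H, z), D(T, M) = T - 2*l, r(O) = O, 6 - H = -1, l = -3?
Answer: 93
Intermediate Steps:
H = 7 (H = 6 - 1*(-1) = 6 + 1 = 7)
D(T, M) = 6 + T (D(T, M) = T - 2*(-3) = T + 6 = 6 + T)
Q(q) = 12 (Q(q) = -4*(-3) = 12)
a(z) = 65 (a(z) = 5*(6 + 7) = 5*13 = 65)
(Q(-111) + a(-71)) + r(16) = (12 + 65) + 16 = 77 + 16 = 93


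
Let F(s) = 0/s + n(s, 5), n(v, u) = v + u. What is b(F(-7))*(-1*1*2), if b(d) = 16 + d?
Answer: -28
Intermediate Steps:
n(v, u) = u + v
F(s) = 5 + s (F(s) = 0/s + (5 + s) = 0 + (5 + s) = 5 + s)
b(F(-7))*(-1*1*2) = (16 + (5 - 7))*(-1*1*2) = (16 - 2)*(-1*2) = 14*(-2) = -28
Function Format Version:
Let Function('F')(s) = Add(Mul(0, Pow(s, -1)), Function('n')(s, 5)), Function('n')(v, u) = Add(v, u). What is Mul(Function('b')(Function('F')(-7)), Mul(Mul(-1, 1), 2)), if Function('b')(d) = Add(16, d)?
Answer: -28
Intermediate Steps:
Function('n')(v, u) = Add(u, v)
Function('F')(s) = Add(5, s) (Function('F')(s) = Add(Mul(0, Pow(s, -1)), Add(5, s)) = Add(0, Add(5, s)) = Add(5, s))
Mul(Function('b')(Function('F')(-7)), Mul(Mul(-1, 1), 2)) = Mul(Add(16, Add(5, -7)), Mul(Mul(-1, 1), 2)) = Mul(Add(16, -2), Mul(-1, 2)) = Mul(14, -2) = -28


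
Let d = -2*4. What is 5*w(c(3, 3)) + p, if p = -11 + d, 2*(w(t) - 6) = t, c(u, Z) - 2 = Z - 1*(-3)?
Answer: 31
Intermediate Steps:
d = -8
c(u, Z) = 5 + Z (c(u, Z) = 2 + (Z - 1*(-3)) = 2 + (Z + 3) = 2 + (3 + Z) = 5 + Z)
w(t) = 6 + t/2
p = -19 (p = -11 - 8 = -19)
5*w(c(3, 3)) + p = 5*(6 + (5 + 3)/2) - 19 = 5*(6 + (½)*8) - 19 = 5*(6 + 4) - 19 = 5*10 - 19 = 50 - 19 = 31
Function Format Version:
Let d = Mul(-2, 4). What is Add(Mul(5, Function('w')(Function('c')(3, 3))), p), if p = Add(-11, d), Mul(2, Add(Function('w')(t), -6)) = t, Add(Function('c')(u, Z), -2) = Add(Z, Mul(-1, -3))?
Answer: 31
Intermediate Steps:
d = -8
Function('c')(u, Z) = Add(5, Z) (Function('c')(u, Z) = Add(2, Add(Z, Mul(-1, -3))) = Add(2, Add(Z, 3)) = Add(2, Add(3, Z)) = Add(5, Z))
Function('w')(t) = Add(6, Mul(Rational(1, 2), t))
p = -19 (p = Add(-11, -8) = -19)
Add(Mul(5, Function('w')(Function('c')(3, 3))), p) = Add(Mul(5, Add(6, Mul(Rational(1, 2), Add(5, 3)))), -19) = Add(Mul(5, Add(6, Mul(Rational(1, 2), 8))), -19) = Add(Mul(5, Add(6, 4)), -19) = Add(Mul(5, 10), -19) = Add(50, -19) = 31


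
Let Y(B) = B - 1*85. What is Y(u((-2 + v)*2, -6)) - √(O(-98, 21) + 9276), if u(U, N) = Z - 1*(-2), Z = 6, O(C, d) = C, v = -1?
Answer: -77 - √9178 ≈ -172.80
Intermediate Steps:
u(U, N) = 8 (u(U, N) = 6 - 1*(-2) = 6 + 2 = 8)
Y(B) = -85 + B (Y(B) = B - 85 = -85 + B)
Y(u((-2 + v)*2, -6)) - √(O(-98, 21) + 9276) = (-85 + 8) - √(-98 + 9276) = -77 - √9178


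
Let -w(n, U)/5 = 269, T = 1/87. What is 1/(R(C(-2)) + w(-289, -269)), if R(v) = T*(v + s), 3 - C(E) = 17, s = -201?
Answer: -87/117230 ≈ -0.00074213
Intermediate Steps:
T = 1/87 ≈ 0.011494
C(E) = -14 (C(E) = 3 - 1*17 = 3 - 17 = -14)
w(n, U) = -1345 (w(n, U) = -5*269 = -1345)
R(v) = -67/29 + v/87 (R(v) = (v - 201)/87 = (-201 + v)/87 = -67/29 + v/87)
1/(R(C(-2)) + w(-289, -269)) = 1/((-67/29 + (1/87)*(-14)) - 1345) = 1/((-67/29 - 14/87) - 1345) = 1/(-215/87 - 1345) = 1/(-117230/87) = -87/117230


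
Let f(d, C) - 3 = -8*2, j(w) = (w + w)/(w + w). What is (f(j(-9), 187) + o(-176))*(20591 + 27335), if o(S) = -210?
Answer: -10687498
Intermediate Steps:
j(w) = 1 (j(w) = (2*w)/((2*w)) = (2*w)*(1/(2*w)) = 1)
f(d, C) = -13 (f(d, C) = 3 - 8*2 = 3 - 16 = -13)
(f(j(-9), 187) + o(-176))*(20591 + 27335) = (-13 - 210)*(20591 + 27335) = -223*47926 = -10687498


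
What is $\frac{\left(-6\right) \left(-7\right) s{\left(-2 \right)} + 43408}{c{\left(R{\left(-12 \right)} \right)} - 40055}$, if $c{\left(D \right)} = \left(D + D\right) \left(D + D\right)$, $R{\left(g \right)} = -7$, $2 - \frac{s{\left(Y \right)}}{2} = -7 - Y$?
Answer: $- \frac{43996}{39859} \approx -1.1038$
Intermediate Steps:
$s{\left(Y \right)} = 18 + 2 Y$ ($s{\left(Y \right)} = 4 - 2 \left(-7 - Y\right) = 4 + \left(14 + 2 Y\right) = 18 + 2 Y$)
$c{\left(D \right)} = 4 D^{2}$ ($c{\left(D \right)} = 2 D 2 D = 4 D^{2}$)
$\frac{\left(-6\right) \left(-7\right) s{\left(-2 \right)} + 43408}{c{\left(R{\left(-12 \right)} \right)} - 40055} = \frac{\left(-6\right) \left(-7\right) \left(18 + 2 \left(-2\right)\right) + 43408}{4 \left(-7\right)^{2} - 40055} = \frac{42 \left(18 - 4\right) + 43408}{4 \cdot 49 - 40055} = \frac{42 \cdot 14 + 43408}{196 - 40055} = \frac{588 + 43408}{-39859} = 43996 \left(- \frac{1}{39859}\right) = - \frac{43996}{39859}$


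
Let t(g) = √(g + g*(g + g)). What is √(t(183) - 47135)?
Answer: √(-47135 + √67161) ≈ 216.51*I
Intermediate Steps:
t(g) = √(g + 2*g²) (t(g) = √(g + g*(2*g)) = √(g + 2*g²))
√(t(183) - 47135) = √(√(183*(1 + 2*183)) - 47135) = √(√(183*(1 + 366)) - 47135) = √(√(183*367) - 47135) = √(√67161 - 47135) = √(-47135 + √67161)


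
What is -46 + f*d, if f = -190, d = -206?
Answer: 39094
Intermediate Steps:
-46 + f*d = -46 - 190*(-206) = -46 + 39140 = 39094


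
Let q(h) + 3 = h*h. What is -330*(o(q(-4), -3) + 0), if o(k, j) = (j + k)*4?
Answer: -13200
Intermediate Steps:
q(h) = -3 + h**2 (q(h) = -3 + h*h = -3 + h**2)
o(k, j) = 4*j + 4*k
-330*(o(q(-4), -3) + 0) = -330*((4*(-3) + 4*(-3 + (-4)**2)) + 0) = -330*((-12 + 4*(-3 + 16)) + 0) = -330*((-12 + 4*13) + 0) = -330*((-12 + 52) + 0) = -330*(40 + 0) = -330*40 = -66*200 = -13200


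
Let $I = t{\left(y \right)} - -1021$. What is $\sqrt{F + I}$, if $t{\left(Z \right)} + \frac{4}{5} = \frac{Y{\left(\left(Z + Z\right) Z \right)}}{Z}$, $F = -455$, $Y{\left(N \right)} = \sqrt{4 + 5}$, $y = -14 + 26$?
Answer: $\frac{\sqrt{56545}}{10} \approx 23.779$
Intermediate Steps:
$y = 12$
$Y{\left(N \right)} = 3$ ($Y{\left(N \right)} = \sqrt{9} = 3$)
$t{\left(Z \right)} = - \frac{4}{5} + \frac{3}{Z}$
$I = \frac{20409}{20}$ ($I = \left(- \frac{4}{5} + \frac{3}{12}\right) - -1021 = \left(- \frac{4}{5} + 3 \cdot \frac{1}{12}\right) + 1021 = \left(- \frac{4}{5} + \frac{1}{4}\right) + 1021 = - \frac{11}{20} + 1021 = \frac{20409}{20} \approx 1020.5$)
$\sqrt{F + I} = \sqrt{-455 + \frac{20409}{20}} = \sqrt{\frac{11309}{20}} = \frac{\sqrt{56545}}{10}$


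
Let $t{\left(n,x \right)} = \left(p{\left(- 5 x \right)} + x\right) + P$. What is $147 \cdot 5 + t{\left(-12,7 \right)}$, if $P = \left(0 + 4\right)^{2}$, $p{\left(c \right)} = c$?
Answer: $723$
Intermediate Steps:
$P = 16$ ($P = 4^{2} = 16$)
$t{\left(n,x \right)} = 16 - 4 x$ ($t{\left(n,x \right)} = \left(- 5 x + x\right) + 16 = - 4 x + 16 = 16 - 4 x$)
$147 \cdot 5 + t{\left(-12,7 \right)} = 147 \cdot 5 + \left(16 - 28\right) = 735 + \left(16 - 28\right) = 735 - 12 = 723$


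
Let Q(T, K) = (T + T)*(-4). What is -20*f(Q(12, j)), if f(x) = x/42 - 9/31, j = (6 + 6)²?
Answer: 11180/217 ≈ 51.521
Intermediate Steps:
j = 144 (j = 12² = 144)
Q(T, K) = -8*T (Q(T, K) = (2*T)*(-4) = -8*T)
f(x) = -9/31 + x/42 (f(x) = x*(1/42) - 9*1/31 = x/42 - 9/31 = -9/31 + x/42)
-20*f(Q(12, j)) = -20*(-9/31 + (-8*12)/42) = -20*(-9/31 + (1/42)*(-96)) = -20*(-9/31 - 16/7) = -20*(-559/217) = 11180/217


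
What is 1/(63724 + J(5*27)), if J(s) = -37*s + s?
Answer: 1/58864 ≈ 1.6988e-5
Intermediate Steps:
J(s) = -36*s
1/(63724 + J(5*27)) = 1/(63724 - 180*27) = 1/(63724 - 36*135) = 1/(63724 - 4860) = 1/58864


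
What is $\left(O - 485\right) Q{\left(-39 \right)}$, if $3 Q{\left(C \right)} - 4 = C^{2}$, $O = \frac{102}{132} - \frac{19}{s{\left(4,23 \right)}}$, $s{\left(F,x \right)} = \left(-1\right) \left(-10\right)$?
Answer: $- \frac{8154785}{33} \approx -2.4711 \cdot 10^{5}$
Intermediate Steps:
$s{\left(F,x \right)} = 10$
$O = - \frac{62}{55}$ ($O = \frac{102}{132} - \frac{19}{10} = 102 \cdot \frac{1}{132} - \frac{19}{10} = \frac{17}{22} - \frac{19}{10} = - \frac{62}{55} \approx -1.1273$)
$Q{\left(C \right)} = \frac{4}{3} + \frac{C^{2}}{3}$
$\left(O - 485\right) Q{\left(-39 \right)} = \left(- \frac{62}{55} - 485\right) \left(\frac{4}{3} + \frac{\left(-39\right)^{2}}{3}\right) = - \frac{26737 \left(\frac{4}{3} + \frac{1}{3} \cdot 1521\right)}{55} = - \frac{26737 \left(\frac{4}{3} + 507\right)}{55} = \left(- \frac{26737}{55}\right) \frac{1525}{3} = - \frac{8154785}{33}$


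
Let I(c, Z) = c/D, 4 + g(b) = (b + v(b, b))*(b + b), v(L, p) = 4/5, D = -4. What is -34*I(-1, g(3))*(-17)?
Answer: 289/2 ≈ 144.50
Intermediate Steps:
v(L, p) = 4/5 (v(L, p) = 4*(1/5) = 4/5)
g(b) = -4 + 2*b*(4/5 + b) (g(b) = -4 + (b + 4/5)*(b + b) = -4 + (4/5 + b)*(2*b) = -4 + 2*b*(4/5 + b))
I(c, Z) = -c/4 (I(c, Z) = c/(-4) = c*(-1/4) = -c/4)
-34*I(-1, g(3))*(-17) = -(-17)*(-1)/2*(-17) = -34*1/4*(-17) = -17/2*(-17) = 289/2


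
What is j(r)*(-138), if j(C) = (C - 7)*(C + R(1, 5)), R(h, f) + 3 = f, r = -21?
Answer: -73416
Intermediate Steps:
R(h, f) = -3 + f
j(C) = (-7 + C)*(2 + C) (j(C) = (C - 7)*(C + (-3 + 5)) = (-7 + C)*(C + 2) = (-7 + C)*(2 + C))
j(r)*(-138) = (-14 + (-21)**2 - 5*(-21))*(-138) = (-14 + 441 + 105)*(-138) = 532*(-138) = -73416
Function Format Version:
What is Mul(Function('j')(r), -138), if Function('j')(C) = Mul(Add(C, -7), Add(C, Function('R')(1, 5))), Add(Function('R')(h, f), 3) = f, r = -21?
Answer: -73416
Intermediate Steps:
Function('R')(h, f) = Add(-3, f)
Function('j')(C) = Mul(Add(-7, C), Add(2, C)) (Function('j')(C) = Mul(Add(C, -7), Add(C, Add(-3, 5))) = Mul(Add(-7, C), Add(C, 2)) = Mul(Add(-7, C), Add(2, C)))
Mul(Function('j')(r), -138) = Mul(Add(-14, Pow(-21, 2), Mul(-5, -21)), -138) = Mul(Add(-14, 441, 105), -138) = Mul(532, -138) = -73416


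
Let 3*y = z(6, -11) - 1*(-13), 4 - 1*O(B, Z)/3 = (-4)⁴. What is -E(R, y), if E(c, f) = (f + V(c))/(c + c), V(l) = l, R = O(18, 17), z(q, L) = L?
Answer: -1133/2268 ≈ -0.49956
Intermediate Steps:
O(B, Z) = -756 (O(B, Z) = 12 - 3*(-4)⁴ = 12 - 3*256 = 12 - 768 = -756)
R = -756
y = ⅔ (y = (-11 - 1*(-13))/3 = (-11 + 13)/3 = (⅓)*2 = ⅔ ≈ 0.66667)
E(c, f) = (c + f)/(2*c) (E(c, f) = (f + c)/(c + c) = (c + f)/((2*c)) = (c + f)*(1/(2*c)) = (c + f)/(2*c))
-E(R, y) = -(-756 + ⅔)/(2*(-756)) = -(-1)*(-2266)/(2*756*3) = -1*1133/2268 = -1133/2268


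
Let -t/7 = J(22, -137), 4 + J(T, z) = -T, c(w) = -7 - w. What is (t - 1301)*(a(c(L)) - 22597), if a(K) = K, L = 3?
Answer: 25297233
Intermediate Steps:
J(T, z) = -4 - T
t = 182 (t = -7*(-4 - 1*22) = -7*(-4 - 22) = -7*(-26) = 182)
(t - 1301)*(a(c(L)) - 22597) = (182 - 1301)*((-7 - 1*3) - 22597) = -1119*((-7 - 3) - 22597) = -1119*(-10 - 22597) = -1119*(-22607) = 25297233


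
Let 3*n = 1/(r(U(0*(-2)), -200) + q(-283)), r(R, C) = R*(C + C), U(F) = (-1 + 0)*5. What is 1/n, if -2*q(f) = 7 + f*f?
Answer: -114144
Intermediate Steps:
U(F) = -5 (U(F) = -1*5 = -5)
r(R, C) = 2*C*R (r(R, C) = R*(2*C) = 2*C*R)
q(f) = -7/2 - f**2/2 (q(f) = -(7 + f*f)/2 = -(7 + f**2)/2 = -7/2 - f**2/2)
n = -1/114144 (n = 1/(3*(2*(-200)*(-5) + (-7/2 - 1/2*(-283)**2))) = 1/(3*(2000 + (-7/2 - 1/2*80089))) = 1/(3*(2000 + (-7/2 - 80089/2))) = 1/(3*(2000 - 40048)) = (1/3)/(-38048) = (1/3)*(-1/38048) = -1/114144 ≈ -8.7609e-6)
1/n = 1/(-1/114144) = -114144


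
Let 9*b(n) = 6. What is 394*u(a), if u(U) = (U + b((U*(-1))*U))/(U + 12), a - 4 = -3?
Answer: 1970/39 ≈ 50.513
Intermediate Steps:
a = 1 (a = 4 - 3 = 1)
b(n) = ⅔ (b(n) = (⅑)*6 = ⅔)
u(U) = (⅔ + U)/(12 + U) (u(U) = (U + ⅔)/(U + 12) = (⅔ + U)/(12 + U))
394*u(a) = 394*((⅔ + 1)/(12 + 1)) = 394*((5/3)/13) = 394*((1/13)*(5/3)) = 394*(5/39) = 1970/39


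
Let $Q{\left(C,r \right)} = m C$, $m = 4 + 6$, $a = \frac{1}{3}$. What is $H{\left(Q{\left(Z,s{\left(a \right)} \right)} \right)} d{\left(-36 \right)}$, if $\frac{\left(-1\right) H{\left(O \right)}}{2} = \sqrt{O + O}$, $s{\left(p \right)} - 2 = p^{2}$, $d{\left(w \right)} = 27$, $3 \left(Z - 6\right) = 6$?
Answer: $- 216 \sqrt{10} \approx -683.05$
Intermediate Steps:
$Z = 8$ ($Z = 6 + \frac{1}{3} \cdot 6 = 6 + 2 = 8$)
$a = \frac{1}{3} \approx 0.33333$
$s{\left(p \right)} = 2 + p^{2}$
$m = 10$
$Q{\left(C,r \right)} = 10 C$
$H{\left(O \right)} = - 2 \sqrt{2} \sqrt{O}$ ($H{\left(O \right)} = - 2 \sqrt{O + O} = - 2 \sqrt{2 O} = - 2 \sqrt{2} \sqrt{O}$)
$H{\left(Q{\left(Z,s{\left(a \right)} \right)} \right)} d{\left(-36 \right)} = - 2 \sqrt{2} \sqrt{10 \cdot 8} \cdot 27 = - 2 \sqrt{2} \sqrt{80} \cdot 27 = - 2 \sqrt{2} \cdot 4 \sqrt{5} \cdot 27 = - 8 \sqrt{10} \cdot 27 = - 216 \sqrt{10}$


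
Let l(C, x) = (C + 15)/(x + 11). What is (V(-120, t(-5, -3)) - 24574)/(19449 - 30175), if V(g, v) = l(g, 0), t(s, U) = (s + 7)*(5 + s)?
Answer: 270419/117986 ≈ 2.2920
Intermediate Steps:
l(C, x) = (15 + C)/(11 + x)
t(s, U) = (5 + s)*(7 + s) (t(s, U) = (7 + s)*(5 + s) = (5 + s)*(7 + s))
V(g, v) = 15/11 + g/11 (V(g, v) = (15 + g)/(11 + 0) = (15 + g)/11 = 15/11 + g/11)
(V(-120, t(-5, -3)) - 24574)/(19449 - 30175) = ((15/11 + (1/11)*(-120)) - 24574)/(19449 - 30175) = ((15/11 - 120/11) - 24574)/(-10726) = (-105/11 - 24574)*(-1/10726) = -270419/11*(-1/10726) = 270419/117986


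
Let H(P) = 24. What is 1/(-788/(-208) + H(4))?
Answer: 52/1445 ≈ 0.035986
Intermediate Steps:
1/(-788/(-208) + H(4)) = 1/(-788/(-208) + 24) = 1/(-788*(-1/208) + 24) = 1/(197/52 + 24) = 1/(1445/52) = 52/1445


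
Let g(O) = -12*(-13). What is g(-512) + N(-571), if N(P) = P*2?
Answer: -986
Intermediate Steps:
N(P) = 2*P
g(O) = 156
g(-512) + N(-571) = 156 + 2*(-571) = 156 - 1142 = -986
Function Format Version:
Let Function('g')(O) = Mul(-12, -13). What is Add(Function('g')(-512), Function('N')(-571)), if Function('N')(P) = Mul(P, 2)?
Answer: -986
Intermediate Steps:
Function('N')(P) = Mul(2, P)
Function('g')(O) = 156
Add(Function('g')(-512), Function('N')(-571)) = Add(156, Mul(2, -571)) = Add(156, -1142) = -986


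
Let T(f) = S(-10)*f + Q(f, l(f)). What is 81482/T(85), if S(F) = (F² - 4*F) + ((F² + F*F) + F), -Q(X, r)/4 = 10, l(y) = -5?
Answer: 40741/14005 ≈ 2.9090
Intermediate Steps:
Q(X, r) = -40 (Q(X, r) = -4*10 = -40)
S(F) = -3*F + 3*F² (S(F) = (F² - 4*F) + ((F² + F²) + F) = (F² - 4*F) + (2*F² + F) = (F² - 4*F) + (F + 2*F²) = -3*F + 3*F²)
T(f) = -40 + 330*f (T(f) = (3*(-10)*(-1 - 10))*f - 40 = (3*(-10)*(-11))*f - 40 = 330*f - 40 = -40 + 330*f)
81482/T(85) = 81482/(-40 + 330*85) = 81482/(-40 + 28050) = 81482/28010 = 81482*(1/28010) = 40741/14005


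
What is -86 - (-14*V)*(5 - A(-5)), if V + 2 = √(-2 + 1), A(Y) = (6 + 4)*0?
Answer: -226 + 70*I ≈ -226.0 + 70.0*I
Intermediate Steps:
A(Y) = 0 (A(Y) = 10*0 = 0)
V = -2 + I (V = -2 + √(-2 + 1) = -2 + √(-1) = -2 + I ≈ -2.0 + 1.0*I)
-86 - (-14*V)*(5 - A(-5)) = -86 - (-14*(-2 + I))*(5 - 1*0) = -86 - (28 - 14*I)*(5 + 0) = -86 - (28 - 14*I)*5 = -86 - (140 - 70*I) = -86 + (-140 + 70*I) = -226 + 70*I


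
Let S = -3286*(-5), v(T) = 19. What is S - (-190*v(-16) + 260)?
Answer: 19780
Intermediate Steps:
S = 16430
S - (-190*v(-16) + 260) = 16430 - (-190*19 + 260) = 16430 - (-3610 + 260) = 16430 - 1*(-3350) = 16430 + 3350 = 19780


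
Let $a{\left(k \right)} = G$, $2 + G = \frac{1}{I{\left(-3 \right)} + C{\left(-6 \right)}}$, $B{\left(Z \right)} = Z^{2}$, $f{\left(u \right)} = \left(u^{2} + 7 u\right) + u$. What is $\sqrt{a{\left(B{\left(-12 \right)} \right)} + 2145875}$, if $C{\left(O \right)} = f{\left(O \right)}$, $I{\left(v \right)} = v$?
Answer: $\frac{\sqrt{482821410}}{15} \approx 1464.9$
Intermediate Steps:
$f{\left(u \right)} = u^{2} + 8 u$
$C{\left(O \right)} = O \left(8 + O\right)$
$G = - \frac{31}{15}$ ($G = -2 + \frac{1}{-3 - 6 \left(8 - 6\right)} = -2 + \frac{1}{-3 - 12} = -2 + \frac{1}{-15} = -2 - \frac{1}{15} = - \frac{31}{15} \approx -2.0667$)
$a{\left(k \right)} = - \frac{31}{15}$
$\sqrt{a{\left(B{\left(-12 \right)} \right)} + 2145875} = \sqrt{- \frac{31}{15} + 2145875} = \sqrt{\frac{32188094}{15}} = \frac{\sqrt{482821410}}{15}$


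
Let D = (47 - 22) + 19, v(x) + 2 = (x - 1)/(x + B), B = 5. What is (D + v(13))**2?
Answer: 16384/9 ≈ 1820.4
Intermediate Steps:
v(x) = -2 + (-1 + x)/(5 + x) (v(x) = -2 + (x - 1)/(x + 5) = -2 + (-1 + x)/(5 + x))
D = 44 (D = 25 + 19 = 44)
(D + v(13))**2 = (44 + (-11 - 1*13)/(5 + 13))**2 = (44 + (-11 - 13)/18)**2 = (44 + (1/18)*(-24))**2 = (44 - 4/3)**2 = (128/3)**2 = 16384/9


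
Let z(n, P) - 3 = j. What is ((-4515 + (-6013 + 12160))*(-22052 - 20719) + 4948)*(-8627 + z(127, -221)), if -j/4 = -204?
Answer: 544977505792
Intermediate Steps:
j = 816 (j = -4*(-204) = 816)
z(n, P) = 819 (z(n, P) = 3 + 816 = 819)
((-4515 + (-6013 + 12160))*(-22052 - 20719) + 4948)*(-8627 + z(127, -221)) = ((-4515 + (-6013 + 12160))*(-22052 - 20719) + 4948)*(-8627 + 819) = ((-4515 + 6147)*(-42771) + 4948)*(-7808) = (1632*(-42771) + 4948)*(-7808) = (-69802272 + 4948)*(-7808) = -69797324*(-7808) = 544977505792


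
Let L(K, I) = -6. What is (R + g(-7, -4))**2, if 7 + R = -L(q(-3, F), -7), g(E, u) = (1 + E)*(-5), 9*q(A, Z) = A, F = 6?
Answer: 841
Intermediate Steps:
q(A, Z) = A/9
g(E, u) = -5 - 5*E
R = -1 (R = -7 - 1*(-6) = -7 + 6 = -1)
(R + g(-7, -4))**2 = (-1 + (-5 - 5*(-7)))**2 = (-1 + (-5 + 35))**2 = (-1 + 30)**2 = 29**2 = 841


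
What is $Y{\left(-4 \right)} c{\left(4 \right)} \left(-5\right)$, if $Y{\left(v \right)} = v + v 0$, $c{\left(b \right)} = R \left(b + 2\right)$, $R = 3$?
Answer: $360$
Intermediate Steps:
$c{\left(b \right)} = 6 + 3 b$ ($c{\left(b \right)} = 3 \left(b + 2\right) = 3 \left(2 + b\right) = 6 + 3 b$)
$Y{\left(v \right)} = v$ ($Y{\left(v \right)} = v + 0 = v$)
$Y{\left(-4 \right)} c{\left(4 \right)} \left(-5\right) = - 4 \left(6 + 3 \cdot 4\right) \left(-5\right) = - 4 \left(6 + 12\right) \left(-5\right) = \left(-4\right) 18 \left(-5\right) = \left(-72\right) \left(-5\right) = 360$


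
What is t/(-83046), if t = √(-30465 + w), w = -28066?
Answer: -I*√58531/83046 ≈ -0.0029132*I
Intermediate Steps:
t = I*√58531 (t = √(-30465 - 28066) = √(-58531) = I*√58531 ≈ 241.93*I)
t/(-83046) = (I*√58531)/(-83046) = (I*√58531)*(-1/83046) = -I*√58531/83046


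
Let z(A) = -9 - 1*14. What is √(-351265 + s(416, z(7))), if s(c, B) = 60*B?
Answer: I*√352645 ≈ 593.84*I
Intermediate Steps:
z(A) = -23 (z(A) = -9 - 14 = -23)
√(-351265 + s(416, z(7))) = √(-351265 + 60*(-23)) = √(-351265 - 1380) = √(-352645) = I*√352645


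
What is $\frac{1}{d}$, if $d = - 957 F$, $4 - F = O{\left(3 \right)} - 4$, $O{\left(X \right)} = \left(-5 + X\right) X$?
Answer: $- \frac{1}{13398} \approx -7.4638 \cdot 10^{-5}$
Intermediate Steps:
$O{\left(X \right)} = X \left(-5 + X\right)$
$F = 14$ ($F = 4 - \left(3 \left(-5 + 3\right) - 4\right) = 4 - \left(3 \left(-2\right) - 4\right) = 4 - \left(-6 - 4\right) = 4 - -10 = 4 + 10 = 14$)
$d = -13398$ ($d = \left(-957\right) 14 = -13398$)
$\frac{1}{d} = \frac{1}{-13398} = - \frac{1}{13398}$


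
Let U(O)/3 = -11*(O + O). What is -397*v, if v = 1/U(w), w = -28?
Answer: -397/1848 ≈ -0.21483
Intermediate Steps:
U(O) = -66*O (U(O) = 3*(-11*(O + O)) = 3*(-22*O) = -66*O)
v = 1/1848 (v = 1/(-66*(-28)) = 1/1848 ≈ 0.00054113)
-397*v = -397*1/1848 = -397/1848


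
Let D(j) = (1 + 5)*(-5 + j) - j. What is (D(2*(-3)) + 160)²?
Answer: 10000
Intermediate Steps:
D(j) = -30 + 5*j (D(j) = 6*(-5 + j) - j = (-30 + 6*j) - j = -30 + 5*j)
(D(2*(-3)) + 160)² = ((-30 + 5*(2*(-3))) + 160)² = ((-30 + 5*(-6)) + 160)² = ((-30 - 30) + 160)² = (-60 + 160)² = 100² = 10000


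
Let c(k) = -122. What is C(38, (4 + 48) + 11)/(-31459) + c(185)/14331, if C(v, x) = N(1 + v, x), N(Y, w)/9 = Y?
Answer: -8868179/450838929 ≈ -0.019670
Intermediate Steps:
N(Y, w) = 9*Y
C(v, x) = 9 + 9*v (C(v, x) = 9*(1 + v) = 9 + 9*v)
C(38, (4 + 48) + 11)/(-31459) + c(185)/14331 = (9 + 9*38)/(-31459) - 122/14331 = (9 + 342)*(-1/31459) - 122*1/14331 = 351*(-1/31459) - 122/14331 = -351/31459 - 122/14331 = -8868179/450838929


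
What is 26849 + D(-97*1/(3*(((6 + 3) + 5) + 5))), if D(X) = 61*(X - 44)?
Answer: 1371488/57 ≈ 24061.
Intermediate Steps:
D(X) = -2684 + 61*X (D(X) = 61*(-44 + X) = -2684 + 61*X)
26849 + D(-97*1/(3*(((6 + 3) + 5) + 5))) = 26849 + (-2684 + 61*(-97*1/(3*(((6 + 3) + 5) + 5)))) = 26849 + (-2684 + 61*(-97*1/(3*((9 + 5) + 5)))) = 26849 + (-2684 + 61*(-97*1/(3*(14 + 5)))) = 26849 + (-2684 + 61*(-97/(19*3))) = 26849 + (-2684 + 61*(-97/57)) = 26849 + (-2684 - 5917/57) = 26849 - 158905/57 = 1371488/57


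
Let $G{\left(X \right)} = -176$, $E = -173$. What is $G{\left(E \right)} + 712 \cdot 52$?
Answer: $36848$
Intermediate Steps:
$G{\left(E \right)} + 712 \cdot 52 = -176 + 712 \cdot 52 = -176 + 37024 = 36848$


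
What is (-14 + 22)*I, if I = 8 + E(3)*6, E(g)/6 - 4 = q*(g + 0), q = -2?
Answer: -512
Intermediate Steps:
E(g) = 24 - 12*g (E(g) = 24 + 6*(-2*(g + 0)) = 24 + 6*(-2*g) = 24 - 12*g)
I = -64 (I = 8 + (24 - 12*3)*6 = 8 + (24 - 36)*6 = 8 - 12*6 = 8 - 72 = -64)
(-14 + 22)*I = (-14 + 22)*(-64) = 8*(-64) = -512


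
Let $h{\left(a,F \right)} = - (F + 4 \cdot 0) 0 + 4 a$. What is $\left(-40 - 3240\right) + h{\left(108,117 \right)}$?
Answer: $-2848$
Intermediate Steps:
$h{\left(a,F \right)} = 4 a$ ($h{\left(a,F \right)} = - (F + 0) 0 + 4 a = - F 0 + 4 a = 0 + 4 a = 4 a$)
$\left(-40 - 3240\right) + h{\left(108,117 \right)} = \left(-40 - 3240\right) + 4 \cdot 108 = \left(-40 - 3240\right) + 432 = -3280 + 432 = -2848$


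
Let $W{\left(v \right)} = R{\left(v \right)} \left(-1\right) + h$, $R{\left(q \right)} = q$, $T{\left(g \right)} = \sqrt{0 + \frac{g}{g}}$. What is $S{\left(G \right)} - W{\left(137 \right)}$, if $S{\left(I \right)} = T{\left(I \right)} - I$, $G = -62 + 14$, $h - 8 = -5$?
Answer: $183$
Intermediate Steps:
$h = 3$ ($h = 8 - 5 = 3$)
$T{\left(g \right)} = 1$ ($T{\left(g \right)} = \sqrt{0 + 1} = \sqrt{1} = 1$)
$G = -48$
$S{\left(I \right)} = 1 - I$
$W{\left(v \right)} = 3 - v$ ($W{\left(v \right)} = v \left(-1\right) + 3 = - v + 3 = 3 - v$)
$S{\left(G \right)} - W{\left(137 \right)} = \left(1 - -48\right) - \left(3 - 137\right) = \left(1 + 48\right) - \left(3 - 137\right) = 49 - -134 = 49 + 134 = 183$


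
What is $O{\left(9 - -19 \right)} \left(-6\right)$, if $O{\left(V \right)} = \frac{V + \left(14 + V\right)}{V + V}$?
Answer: $- \frac{15}{2} \approx -7.5$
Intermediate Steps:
$O{\left(V \right)} = \frac{14 + 2 V}{2 V}$
$O{\left(9 - -19 \right)} \left(-6\right) = \frac{7 + \left(9 - -19\right)}{9 - -19} \left(-6\right) = \frac{7 + \left(9 + 19\right)}{9 + 19} \left(-6\right) = \frac{7 + 28}{28} \left(-6\right) = \frac{1}{28} \cdot 35 \left(-6\right) = \frac{5}{4} \left(-6\right) = - \frac{15}{2}$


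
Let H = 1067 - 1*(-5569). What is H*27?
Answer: 179172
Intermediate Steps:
H = 6636 (H = 1067 + 5569 = 6636)
H*27 = 6636*27 = 179172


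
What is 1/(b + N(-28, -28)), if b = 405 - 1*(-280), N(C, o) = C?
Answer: 1/657 ≈ 0.0015221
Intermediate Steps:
b = 685 (b = 405 + 280 = 685)
1/(b + N(-28, -28)) = 1/(685 - 28) = 1/657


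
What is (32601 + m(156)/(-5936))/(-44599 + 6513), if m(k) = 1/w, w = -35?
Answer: -6773183761/7912747360 ≈ -0.85598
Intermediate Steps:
m(k) = -1/35 (m(k) = 1/(-35) = -1/35)
(32601 + m(156)/(-5936))/(-44599 + 6513) = (32601 - 1/35/(-5936))/(-44599 + 6513) = (32601 - 1/35*(-1/5936))/(-38086) = (32601 + 1/207760)*(-1/38086) = (6773183761/207760)*(-1/38086) = -6773183761/7912747360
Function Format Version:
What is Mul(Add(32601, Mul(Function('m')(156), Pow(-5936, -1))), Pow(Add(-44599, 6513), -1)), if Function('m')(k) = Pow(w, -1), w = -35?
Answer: Rational(-6773183761, 7912747360) ≈ -0.85598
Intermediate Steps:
Function('m')(k) = Rational(-1, 35) (Function('m')(k) = Pow(-35, -1) = Rational(-1, 35))
Mul(Add(32601, Mul(Function('m')(156), Pow(-5936, -1))), Pow(Add(-44599, 6513), -1)) = Mul(Add(32601, Mul(Rational(-1, 35), Pow(-5936, -1))), Pow(Add(-44599, 6513), -1)) = Mul(Add(32601, Mul(Rational(-1, 35), Rational(-1, 5936))), Pow(-38086, -1)) = Mul(Add(32601, Rational(1, 207760)), Rational(-1, 38086)) = Mul(Rational(6773183761, 207760), Rational(-1, 38086)) = Rational(-6773183761, 7912747360)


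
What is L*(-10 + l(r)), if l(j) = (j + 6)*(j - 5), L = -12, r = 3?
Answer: 336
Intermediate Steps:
l(j) = (-5 + j)*(6 + j) (l(j) = (6 + j)*(-5 + j) = (-5 + j)*(6 + j))
L*(-10 + l(r)) = -12*(-10 + (-30 + 3 + 3²)) = -12*(-10 + (-30 + 3 + 9)) = -12*(-10 - 18) = -12*(-28) = 336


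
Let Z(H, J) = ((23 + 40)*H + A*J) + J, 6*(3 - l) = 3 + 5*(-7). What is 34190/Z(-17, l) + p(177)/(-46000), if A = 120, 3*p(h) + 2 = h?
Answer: -141546929/259440 ≈ -545.59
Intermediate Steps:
p(h) = -⅔ + h/3
l = 25/3 (l = 3 - (3 + 5*(-7))/6 = 3 - (3 - 35)/6 = 3 - ⅙*(-32) = 3 + 16/3 = 25/3 ≈ 8.3333)
Z(H, J) = 63*H + 121*J (Z(H, J) = ((23 + 40)*H + 120*J) + J = (63*H + 120*J) + J = 63*H + 121*J)
34190/Z(-17, l) + p(177)/(-46000) = 34190/(63*(-17) + 121*(25/3)) + (-⅔ + (⅓)*177)/(-46000) = 34190/(-1071 + 3025/3) + (-⅔ + 59)*(-1/46000) = 34190/(-188/3) + (175/3)*(-1/46000) = 34190*(-3/188) - 7/5520 = -51285/94 - 7/5520 = -141546929/259440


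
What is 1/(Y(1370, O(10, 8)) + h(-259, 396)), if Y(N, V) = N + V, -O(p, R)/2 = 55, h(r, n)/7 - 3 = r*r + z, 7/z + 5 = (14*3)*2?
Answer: 79/37197041 ≈ 2.1238e-6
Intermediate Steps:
z = 7/79 (z = 7/(-5 + (14*3)*2) = 7/(-5 + 42*2) = 7/(-5 + 84) = 7/79 ≈ 0.088608)
h(r, n) = 1708/79 + 7*r**2 (h(r, n) = 21 + 7*(r*r + 7/79) = 21 + 7*(r**2 + 7/79) = 21 + 7*(7/79 + r**2) = 21 + (49/79 + 7*r**2) = 1708/79 + 7*r**2)
O(p, R) = -110 (O(p, R) = -2*55 = -110)
1/(Y(1370, O(10, 8)) + h(-259, 396)) = 1/((1370 - 110) + (1708/79 + 7*(-259)**2)) = 1/(1260 + (1708/79 + 7*67081)) = 1/(1260 + (1708/79 + 469567)) = 1/(1260 + 37097501/79) = 1/(37197041/79) = 79/37197041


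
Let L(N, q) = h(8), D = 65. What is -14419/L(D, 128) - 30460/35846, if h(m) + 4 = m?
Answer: -258492657/71692 ≈ -3605.6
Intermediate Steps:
h(m) = -4 + m
L(N, q) = 4 (L(N, q) = -4 + 8 = 4)
-14419/L(D, 128) - 30460/35846 = -14419/4 - 30460/35846 = -14419*¼ - 30460*1/35846 = -14419/4 - 15230/17923 = -258492657/71692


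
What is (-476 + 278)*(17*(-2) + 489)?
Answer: -90090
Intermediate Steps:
(-476 + 278)*(17*(-2) + 489) = -198*(-34 + 489) = -198*455 = -90090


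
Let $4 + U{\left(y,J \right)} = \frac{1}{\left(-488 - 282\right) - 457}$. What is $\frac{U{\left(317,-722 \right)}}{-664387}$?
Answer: $\frac{4909}{815202849} \approx 6.0218 \cdot 10^{-6}$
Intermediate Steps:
$U{\left(y,J \right)} = - \frac{4909}{1227}$ ($U{\left(y,J \right)} = -4 + \frac{1}{\left(-488 - 282\right) - 457} = -4 + \frac{1}{-770 - 457} = -4 + \frac{1}{-1227} = -4 - \frac{1}{1227} = - \frac{4909}{1227}$)
$\frac{U{\left(317,-722 \right)}}{-664387} = - \frac{4909}{1227 \left(-664387\right)} = \left(- \frac{4909}{1227}\right) \left(- \frac{1}{664387}\right) = \frac{4909}{815202849}$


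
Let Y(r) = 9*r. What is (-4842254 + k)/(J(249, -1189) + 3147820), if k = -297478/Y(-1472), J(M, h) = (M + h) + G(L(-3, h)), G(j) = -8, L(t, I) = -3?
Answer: -32074941757/20844880128 ≈ -1.5387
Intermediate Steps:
J(M, h) = -8 + M + h (J(M, h) = (M + h) - 8 = -8 + M + h)
k = 148739/6624 (k = -297478/(9*(-1472)) = -297478/(-13248) = -297478*(-1/13248) = 148739/6624 ≈ 22.455)
(-4842254 + k)/(J(249, -1189) + 3147820) = (-4842254 + 148739/6624)/((-8 + 249 - 1189) + 3147820) = -32074941757/(6624*(-948 + 3147820)) = -32074941757/6624/3146872 = -32074941757/6624*1/3146872 = -32074941757/20844880128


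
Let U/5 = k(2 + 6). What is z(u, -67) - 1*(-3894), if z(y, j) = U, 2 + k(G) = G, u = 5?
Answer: 3924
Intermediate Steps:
k(G) = -2 + G
U = 30 (U = 5*(-2 + (2 + 6)) = 5*(-2 + 8) = 5*6 = 30)
z(y, j) = 30
z(u, -67) - 1*(-3894) = 30 - 1*(-3894) = 30 + 3894 = 3924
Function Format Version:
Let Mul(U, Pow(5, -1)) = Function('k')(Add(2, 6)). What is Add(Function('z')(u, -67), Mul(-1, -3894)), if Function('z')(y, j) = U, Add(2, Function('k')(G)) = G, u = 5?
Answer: 3924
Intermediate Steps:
Function('k')(G) = Add(-2, G)
U = 30 (U = Mul(5, Add(-2, Add(2, 6))) = Mul(5, Add(-2, 8)) = Mul(5, 6) = 30)
Function('z')(y, j) = 30
Add(Function('z')(u, -67), Mul(-1, -3894)) = Add(30, Mul(-1, -3894)) = Add(30, 3894) = 3924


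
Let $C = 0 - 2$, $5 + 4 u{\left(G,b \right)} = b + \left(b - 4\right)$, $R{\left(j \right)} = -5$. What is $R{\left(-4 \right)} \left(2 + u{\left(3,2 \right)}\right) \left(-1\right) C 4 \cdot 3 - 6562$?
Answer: $-6652$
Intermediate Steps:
$u{\left(G,b \right)} = - \frac{9}{4} + \frac{b}{2}$ ($u{\left(G,b \right)} = - \frac{5}{4} + \frac{b + \left(b - 4\right)}{4} = - \frac{5}{4} + \frac{b + \left(-4 + b\right)}{4} = - \frac{5}{4} + \frac{-4 + 2 b}{4} = - \frac{5}{4} + \left(-1 + \frac{b}{2}\right) = - \frac{9}{4} + \frac{b}{2}$)
$C = -2$ ($C = 0 - 2 = -2$)
$R{\left(-4 \right)} \left(2 + u{\left(3,2 \right)}\right) \left(-1\right) C 4 \cdot 3 - 6562 = - 5 \left(2 + \left(- \frac{9}{4} + \frac{1}{2} \cdot 2\right)\right) \left(-1\right) \left(-2\right) 4 \cdot 3 - 6562 = - 5 \left(2 + \left(- \frac{9}{4} + 1\right)\right) \left(-1\right) \left(\left(-8\right) 3\right) - 6562 = - 5 \left(2 - \frac{5}{4}\right) \left(-1\right) \left(-24\right) - 6562 = - 5 \cdot \frac{3}{4} \left(-1\right) \left(-24\right) - 6562 = \left(-5\right) \left(- \frac{3}{4}\right) \left(-24\right) - 6562 = \frac{15}{4} \left(-24\right) - 6562 = -90 - 6562 = -6652$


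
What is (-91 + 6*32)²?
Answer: 10201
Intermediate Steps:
(-91 + 6*32)² = (-91 + 192)² = 101² = 10201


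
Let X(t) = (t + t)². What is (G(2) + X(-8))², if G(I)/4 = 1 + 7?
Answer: 82944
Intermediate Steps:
G(I) = 32 (G(I) = 4*(1 + 7) = 4*8 = 32)
X(t) = 4*t² (X(t) = (2*t)² = 4*t²)
(G(2) + X(-8))² = (32 + 4*(-8)²)² = (32 + 4*64)² = (32 + 256)² = 288² = 82944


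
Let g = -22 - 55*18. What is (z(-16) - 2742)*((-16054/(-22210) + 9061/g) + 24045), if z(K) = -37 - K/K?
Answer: -37548273304041/561913 ≈ -6.6822e+7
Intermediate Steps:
g = -1012 (g = -22 - 990 = -1012)
z(K) = -38 (z(K) = -37 - 1*1 = -37 - 1 = -38)
(z(-16) - 2742)*((-16054/(-22210) + 9061/g) + 24045) = (-38 - 2742)*((-16054/(-22210) + 9061/(-1012)) + 24045) = -2780*((-16054*(-1/22210) + 9061*(-1/1012)) + 24045) = -2780*((8027/11105 - 9061/1012) + 24045) = -2780*(-92499081/11238260 + 24045) = -2780*270131462619/11238260 = -37548273304041/561913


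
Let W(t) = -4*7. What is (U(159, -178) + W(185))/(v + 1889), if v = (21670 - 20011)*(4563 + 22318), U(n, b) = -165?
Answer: -193/44597468 ≈ -4.3276e-6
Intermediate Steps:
W(t) = -28
v = 44595579 (v = 1659*26881 = 44595579)
(U(159, -178) + W(185))/(v + 1889) = (-165 - 28)/(44595579 + 1889) = -193/44597468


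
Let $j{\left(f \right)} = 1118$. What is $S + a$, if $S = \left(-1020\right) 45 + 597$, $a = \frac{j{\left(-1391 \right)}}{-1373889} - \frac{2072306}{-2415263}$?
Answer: $- \frac{150326248523306521}{3318303267807} \approx -45302.0$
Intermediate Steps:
$a = \frac{2844418154000}{3318303267807}$ ($a = \frac{1118}{-1373889} - \frac{2072306}{-2415263} = 1118 \left(- \frac{1}{1373889}\right) - - \frac{2072306}{2415263} = - \frac{1118}{1373889} + \frac{2072306}{2415263} = \frac{2844418154000}{3318303267807} \approx 0.85719$)
$S = -45303$ ($S = -45900 + 597 = -45303$)
$S + a = -45303 + \frac{2844418154000}{3318303267807} = - \frac{150326248523306521}{3318303267807}$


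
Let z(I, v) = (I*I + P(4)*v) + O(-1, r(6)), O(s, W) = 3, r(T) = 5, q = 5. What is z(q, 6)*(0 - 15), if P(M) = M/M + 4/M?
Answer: -600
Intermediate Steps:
P(M) = 1 + 4/M
z(I, v) = 3 + I**2 + 2*v (z(I, v) = (I*I + ((4 + 4)/4)*v) + 3 = (I**2 + ((1/4)*8)*v) + 3 = (I**2 + 2*v) + 3 = 3 + I**2 + 2*v)
z(q, 6)*(0 - 15) = (3 + 5**2 + 2*6)*(0 - 15) = (3 + 25 + 12)*(-15) = 40*(-15) = -600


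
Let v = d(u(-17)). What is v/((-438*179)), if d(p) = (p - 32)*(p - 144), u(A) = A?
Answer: -7889/78402 ≈ -0.10062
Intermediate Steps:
d(p) = (-144 + p)*(-32 + p) (d(p) = (-32 + p)*(-144 + p) = (-144 + p)*(-32 + p))
v = 7889 (v = 4608 + (-17)**2 - 176*(-17) = 4608 + 289 + 2992 = 7889)
v/((-438*179)) = 7889/((-438*179)) = 7889/(-78402) = 7889*(-1/78402) = -7889/78402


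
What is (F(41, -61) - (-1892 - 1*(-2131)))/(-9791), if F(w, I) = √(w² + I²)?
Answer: 239/9791 - √5402/9791 ≈ 0.016903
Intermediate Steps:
F(w, I) = √(I² + w²)
(F(41, -61) - (-1892 - 1*(-2131)))/(-9791) = (√((-61)² + 41²) - (-1892 - 1*(-2131)))/(-9791) = (√(3721 + 1681) - (-1892 + 2131))*(-1/9791) = (√5402 - 1*239)*(-1/9791) = (√5402 - 239)*(-1/9791) = (-239 + √5402)*(-1/9791) = 239/9791 - √5402/9791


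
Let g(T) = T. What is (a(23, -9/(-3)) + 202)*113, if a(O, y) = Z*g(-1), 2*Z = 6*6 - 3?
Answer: 41923/2 ≈ 20962.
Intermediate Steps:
Z = 33/2 (Z = (6*6 - 3)/2 = (36 - 3)/2 = (½)*33 = 33/2 ≈ 16.500)
a(O, y) = -33/2 (a(O, y) = (33/2)*(-1) = -33/2)
(a(23, -9/(-3)) + 202)*113 = (-33/2 + 202)*113 = (371/2)*113 = 41923/2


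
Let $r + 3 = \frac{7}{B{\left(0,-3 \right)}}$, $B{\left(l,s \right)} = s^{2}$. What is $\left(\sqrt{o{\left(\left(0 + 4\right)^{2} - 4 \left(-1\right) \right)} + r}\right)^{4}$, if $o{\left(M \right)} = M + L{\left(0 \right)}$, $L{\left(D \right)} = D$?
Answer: $\frac{25600}{81} \approx 316.05$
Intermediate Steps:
$o{\left(M \right)} = M$ ($o{\left(M \right)} = M + 0 = M$)
$r = - \frac{20}{9}$ ($r = -3 + \frac{7}{\left(-3\right)^{2}} = -3 + \frac{7}{9} = - \frac{20}{9} \approx -2.2222$)
$\left(\sqrt{o{\left(\left(0 + 4\right)^{2} - 4 \left(-1\right) \right)} + r}\right)^{4} = \left(\sqrt{\left(\left(0 + 4\right)^{2} - 4 \left(-1\right)\right) - \frac{20}{9}}\right)^{4} = \left(\sqrt{\left(4^{2} - -4\right) - \frac{20}{9}}\right)^{4} = \left(\sqrt{\left(16 + 4\right) - \frac{20}{9}}\right)^{4} = \left(\sqrt{20 - \frac{20}{9}}\right)^{4} = \left(\sqrt{\frac{160}{9}}\right)^{4} = \left(\frac{4 \sqrt{10}}{3}\right)^{4} = \frac{25600}{81}$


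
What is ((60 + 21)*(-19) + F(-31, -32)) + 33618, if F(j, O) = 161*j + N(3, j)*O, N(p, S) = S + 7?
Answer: 27856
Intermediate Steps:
N(p, S) = 7 + S
F(j, O) = 161*j + O*(7 + j) (F(j, O) = 161*j + (7 + j)*O = 161*j + O*(7 + j))
((60 + 21)*(-19) + F(-31, -32)) + 33618 = ((60 + 21)*(-19) + (161*(-31) - 32*(7 - 31))) + 33618 = (81*(-19) + (-4991 - 32*(-24))) + 33618 = (-1539 + (-4991 + 768)) + 33618 = (-1539 - 4223) + 33618 = -5762 + 33618 = 27856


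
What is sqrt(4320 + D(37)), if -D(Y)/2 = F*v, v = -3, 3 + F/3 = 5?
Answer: 66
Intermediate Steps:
F = 6 (F = -9 + 3*5 = -9 + 15 = 6)
D(Y) = 36 (D(Y) = -12*(-3) = -2*(-18) = 36)
sqrt(4320 + D(37)) = sqrt(4320 + 36) = sqrt(4356) = 66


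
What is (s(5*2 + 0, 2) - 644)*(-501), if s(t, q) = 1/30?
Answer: 3226273/10 ≈ 3.2263e+5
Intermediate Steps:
s(t, q) = 1/30
(s(5*2 + 0, 2) - 644)*(-501) = (1/30 - 644)*(-501) = -19319/30*(-501) = 3226273/10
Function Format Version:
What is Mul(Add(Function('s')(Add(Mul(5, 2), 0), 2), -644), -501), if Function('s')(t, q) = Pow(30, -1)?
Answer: Rational(3226273, 10) ≈ 3.2263e+5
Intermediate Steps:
Function('s')(t, q) = Rational(1, 30)
Mul(Add(Function('s')(Add(Mul(5, 2), 0), 2), -644), -501) = Mul(Add(Rational(1, 30), -644), -501) = Mul(Rational(-19319, 30), -501) = Rational(3226273, 10)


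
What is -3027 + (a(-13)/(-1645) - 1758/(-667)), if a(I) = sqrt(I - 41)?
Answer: -2017251/667 - 3*I*sqrt(6)/1645 ≈ -3024.4 - 0.0044672*I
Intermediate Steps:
a(I) = sqrt(-41 + I)
-3027 + (a(-13)/(-1645) - 1758/(-667)) = -3027 + (sqrt(-41 - 13)/(-1645) - 1758/(-667)) = -3027 + (sqrt(-54)*(-1/1645) - 1758*(-1/667)) = -3027 + ((3*I*sqrt(6))*(-1/1645) + 1758/667) = -3027 + (-3*I*sqrt(6)/1645 + 1758/667) = -3027 + (1758/667 - 3*I*sqrt(6)/1645) = -2017251/667 - 3*I*sqrt(6)/1645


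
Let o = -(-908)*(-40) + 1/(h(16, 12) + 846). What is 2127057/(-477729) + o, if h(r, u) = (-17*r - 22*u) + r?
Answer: -1885719058711/51913218 ≈ -36324.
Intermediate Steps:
h(r, u) = -22*u - 16*r (h(r, u) = (-22*u - 17*r) + r = -22*u - 16*r)
o = -11840319/326 (o = -(-908)*(-40) + 1/((-22*12 - 16*16) + 846) = -908*40 + 1/((-264 - 256) + 846) = -36320 + 1/(-520 + 846) = -36320 + 1/326 = -11840319/326 ≈ -36320.)
2127057/(-477729) + o = 2127057/(-477729) - 11840319/326 = 2127057*(-1/477729) - 11840319/326 = -709019/159243 - 11840319/326 = -1885719058711/51913218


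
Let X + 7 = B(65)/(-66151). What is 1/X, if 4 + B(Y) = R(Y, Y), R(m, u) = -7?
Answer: -66151/463046 ≈ -0.14286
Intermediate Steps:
B(Y) = -11 (B(Y) = -4 - 7 = -11)
X = -463046/66151 (X = -7 - 11/(-66151) = -7 - 11*(-1/66151) = -7 + 11/66151 = -463046/66151 ≈ -6.9998)
1/X = 1/(-463046/66151) = -66151/463046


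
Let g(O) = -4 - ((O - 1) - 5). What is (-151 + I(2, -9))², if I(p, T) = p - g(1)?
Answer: 22500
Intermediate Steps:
g(O) = 2 - O (g(O) = -4 - ((-1 + O) - 5) = -4 - (-6 + O) = -4 + (6 - O) = 2 - O)
I(p, T) = -1 + p (I(p, T) = p - (2 - 1*1) = p - (2 - 1) = p - 1*1 = p - 1 = -1 + p)
(-151 + I(2, -9))² = (-151 + (-1 + 2))² = (-151 + 1)² = (-150)² = 22500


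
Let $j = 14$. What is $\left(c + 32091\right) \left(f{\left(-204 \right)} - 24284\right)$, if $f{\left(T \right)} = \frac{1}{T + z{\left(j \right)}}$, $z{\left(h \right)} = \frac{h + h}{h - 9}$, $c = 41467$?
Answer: $- \frac{885996290007}{496} \approx -1.7863 \cdot 10^{9}$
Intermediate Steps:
$z{\left(h \right)} = \frac{2 h}{-9 + h}$
$f{\left(T \right)} = \frac{1}{\frac{28}{5} + T}$ ($f{\left(T \right)} = \frac{1}{T + 2 \cdot 14 \frac{1}{-9 + 14}} = \frac{1}{T + 2 \cdot 14 \cdot \frac{1}{5}} = \frac{1}{T + \frac{28}{5}} = \frac{1}{\frac{28}{5} + T}$)
$\left(c + 32091\right) \left(f{\left(-204 \right)} - 24284\right) = \left(41467 + 32091\right) \left(\frac{5}{28 + 5 \left(-204\right)} - 24284\right) = 73558 \left(\frac{5}{28 - 1020} - 24284\right) = 73558 \left(\frac{5}{-992} - 24284\right) = 73558 \left(5 \left(- \frac{1}{992}\right) - 24284\right) = 73558 \left(- \frac{5}{992} - 24284\right) = 73558 \left(- \frac{24089733}{992}\right) = - \frac{885996290007}{496}$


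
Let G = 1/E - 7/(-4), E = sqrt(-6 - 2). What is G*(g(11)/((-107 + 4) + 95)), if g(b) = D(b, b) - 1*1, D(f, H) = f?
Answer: -35/16 + 5*I*sqrt(2)/16 ≈ -2.1875 + 0.44194*I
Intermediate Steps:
E = 2*I*sqrt(2) (E = sqrt(-8) = 2*I*sqrt(2) ≈ 2.8284*I)
g(b) = -1 + b (g(b) = b - 1*1 = b - 1 = -1 + b)
G = 7/4 - I*sqrt(2)/4 (G = 1/(2*I*sqrt(2)) - 7/(-4) = 1*(-I*sqrt(2)/4) - 7*(-1/4) = -I*sqrt(2)/4 + 7/4 = 7/4 - I*sqrt(2)/4 ≈ 1.75 - 0.35355*I)
G*(g(11)/((-107 + 4) + 95)) = (7/4 - I*sqrt(2)/4)*((-1 + 11)/((-107 + 4) + 95)) = (7/4 - I*sqrt(2)/4)*(10/(-103 + 95)) = (7/4 - I*sqrt(2)/4)*(10/(-8)) = (7/4 - I*sqrt(2)/4)*(10*(-1/8)) = (7/4 - I*sqrt(2)/4)*(-5/4) = -35/16 + 5*I*sqrt(2)/16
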